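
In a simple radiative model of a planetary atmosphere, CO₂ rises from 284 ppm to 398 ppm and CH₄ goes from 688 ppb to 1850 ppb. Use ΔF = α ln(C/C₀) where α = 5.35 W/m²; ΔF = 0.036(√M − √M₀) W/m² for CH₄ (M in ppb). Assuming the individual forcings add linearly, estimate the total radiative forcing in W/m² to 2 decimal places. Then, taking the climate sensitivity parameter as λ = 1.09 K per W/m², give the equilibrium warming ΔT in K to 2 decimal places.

ΔF = 2.41 W/m²; ΔT = 2.63 K

CO₂: 5.35 × ln(398/284) = 5.35 × ln(1.40141) = 5.35 × 0.33748 = 1.8055 W/m².
CH₄: 0.036 × (√1850 − √688) = 0.036 × (43.0116 − 26.2298) = 0.036 × 16.7818 = 0.6041 W/m².
Total ΔF = 1.8055 + 0.6041 = 2.4096 W/m².
ΔT = λ ΔF = 1.09 × 2.41 = 2.6269 K.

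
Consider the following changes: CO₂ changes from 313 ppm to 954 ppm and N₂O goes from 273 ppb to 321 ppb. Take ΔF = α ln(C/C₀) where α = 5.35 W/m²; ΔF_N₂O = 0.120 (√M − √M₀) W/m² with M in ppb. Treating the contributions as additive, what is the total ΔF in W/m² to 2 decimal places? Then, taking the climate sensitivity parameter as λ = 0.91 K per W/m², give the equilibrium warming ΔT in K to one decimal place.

ΔF = 6.13 W/m²; ΔT = 5.6 K

CO₂: 5.35 × ln(954/313) = 5.35 × ln(3.04792) = 5.35 × 1.11446 = 5.9624 W/m².
N₂O: 0.120 × (√321 − √273) = 0.120 × (17.9165 − 16.5227) = 0.120 × 1.3938 = 0.1673 W/m².
Total ΔF = 5.9624 + 0.1673 = 6.1297 W/m².
ΔT = λ ΔF = 0.91 × 6.13 = 5.5783 K.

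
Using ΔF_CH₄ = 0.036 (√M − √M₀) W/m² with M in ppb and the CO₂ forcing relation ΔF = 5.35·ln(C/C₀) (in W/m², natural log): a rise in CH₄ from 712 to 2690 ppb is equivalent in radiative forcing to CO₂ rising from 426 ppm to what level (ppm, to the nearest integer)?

CH₄ forcing: 0.036 × (√2690 − √712) = 0.036 × (51.8652 − 26.6833) = 0.036 × 25.1819 = 0.90655 W/m².
Set 5.35 ln(C/426) = 0.90655: ln(C/426) = 0.90655/5.35 = 0.16945, so C = 426 × e^0.16945 = 426 × 1.18465 = 504.66 ppm.

C ≈ 505 ppm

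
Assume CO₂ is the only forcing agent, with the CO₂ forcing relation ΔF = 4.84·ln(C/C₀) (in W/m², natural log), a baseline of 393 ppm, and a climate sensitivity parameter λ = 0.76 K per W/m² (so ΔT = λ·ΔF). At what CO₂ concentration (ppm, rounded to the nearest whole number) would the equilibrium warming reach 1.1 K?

Required forcing: ΔF = ΔT/λ = 1.1/0.76 = 1.4474 W/m².
Then ln(C/393) = ΔF/4.84 = 1.4474/4.84 = 0.29905.
So C = 393 × e^0.29905 = 393 × 1.34858 = 529.99 ppm.

C ≈ 530 ppm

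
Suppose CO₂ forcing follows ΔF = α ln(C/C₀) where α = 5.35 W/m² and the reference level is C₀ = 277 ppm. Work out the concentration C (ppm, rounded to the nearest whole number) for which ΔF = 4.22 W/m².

Set 5.35 ln(C/277) = 4.22, so ln(C/277) = 4.22/5.35 = 0.78879.
Then C/277 = e^0.78879 = 2.20073, giving C = 277 × 2.20073 = 609.60 ppm.

C ≈ 610 ppm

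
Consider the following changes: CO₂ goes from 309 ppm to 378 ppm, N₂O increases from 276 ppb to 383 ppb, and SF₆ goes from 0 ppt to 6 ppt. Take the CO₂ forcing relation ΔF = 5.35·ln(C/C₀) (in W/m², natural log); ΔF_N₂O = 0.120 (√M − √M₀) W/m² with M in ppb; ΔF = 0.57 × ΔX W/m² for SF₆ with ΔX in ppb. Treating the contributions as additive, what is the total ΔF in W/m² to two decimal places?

CO₂: 5.35 × ln(378/309) = 5.35 × ln(1.22330) = 5.35 × 0.20155 = 1.0783 W/m².
N₂O: 0.120 × (√383 − √276) = 0.120 × (19.5704 − 16.6132) = 0.120 × 2.9572 = 0.3549 W/m².
SF₆: Δ = 6 − 0 = 6 ppt = 0.006 ppb; ΔF = 0.57 × 0.006 = 0.0034 W/m².
Total ΔF = 1.0783 + 0.3549 + 0.0034 = 1.4366 W/m².

ΔF = 1.44 W/m²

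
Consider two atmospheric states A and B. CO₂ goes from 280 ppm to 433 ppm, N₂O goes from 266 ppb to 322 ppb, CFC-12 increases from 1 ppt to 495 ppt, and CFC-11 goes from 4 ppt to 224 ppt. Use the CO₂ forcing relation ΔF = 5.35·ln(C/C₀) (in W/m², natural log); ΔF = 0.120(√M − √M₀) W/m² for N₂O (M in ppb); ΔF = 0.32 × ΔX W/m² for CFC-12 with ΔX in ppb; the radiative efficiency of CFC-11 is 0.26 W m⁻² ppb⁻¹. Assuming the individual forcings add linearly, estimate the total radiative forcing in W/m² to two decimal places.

ΔF = 2.74 W/m²

CO₂: 5.35 × ln(433/280) = 5.35 × ln(1.54643) = 5.35 × 0.43595 = 2.3323 W/m².
N₂O: 0.120 × (√322 − √266) = 0.120 × (17.9444 − 16.3095) = 0.120 × 1.6349 = 0.1962 W/m².
CFC-12: Δ = 495 − 1 = 494 ppt = 0.494 ppb; ΔF = 0.32 × 0.494 = 0.1581 W/m².
CFC-11: Δ = 224 − 4 = 220 ppt = 0.220 ppb; ΔF = 0.26 × 0.220 = 0.0572 W/m².
Total ΔF = 2.3323 + 0.1962 + 0.1581 + 0.0572 = 2.7438 W/m².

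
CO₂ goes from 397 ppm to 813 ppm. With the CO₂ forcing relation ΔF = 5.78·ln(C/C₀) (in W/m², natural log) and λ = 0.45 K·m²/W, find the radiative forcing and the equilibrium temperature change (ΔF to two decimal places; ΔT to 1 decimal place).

ΔF = 4.14 W/m²; ΔT = 1.9 K

CO₂: 5.78 × ln(813/397) = 5.78 × ln(2.04786) = 5.78 × 0.71680 = 4.1431 W/m².
ΔT = λ ΔF = 0.45 × 4.14 = 1.8630 K.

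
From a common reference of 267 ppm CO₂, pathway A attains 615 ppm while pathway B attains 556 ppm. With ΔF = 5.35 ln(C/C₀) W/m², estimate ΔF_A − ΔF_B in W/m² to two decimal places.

ΔF_A − ΔF_B = 0.54 W/m²

ΔF_A = 5.35 ln(615/267) = 5.35 × 0.83437 = 4.4639 W/m².
ΔF_B = 5.35 ln(556/267) = 5.35 × 0.73352 = 3.9243 W/m².
Difference: 4.4639 − 3.9243 = 0.5396 W/m².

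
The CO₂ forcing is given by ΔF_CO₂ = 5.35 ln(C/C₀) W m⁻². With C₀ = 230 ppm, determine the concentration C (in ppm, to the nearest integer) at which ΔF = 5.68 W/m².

Set 5.35 ln(C/230) = 5.68, so ln(C/230) = 5.68/5.35 = 1.06168.
Then C/230 = e^1.06168 = 2.89122, giving C = 230 × 2.89122 = 664.98 ppm.

C ≈ 665 ppm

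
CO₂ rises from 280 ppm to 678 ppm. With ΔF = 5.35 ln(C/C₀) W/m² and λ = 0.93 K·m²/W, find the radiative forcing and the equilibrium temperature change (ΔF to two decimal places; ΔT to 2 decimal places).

CO₂: 5.35 × ln(678/280) = 5.35 × ln(2.42143) = 5.35 × 0.88436 = 4.7313 W/m².
ΔT = λ ΔF = 0.93 × 4.73 = 4.3989 K.

ΔF = 4.73 W/m²; ΔT = 4.40 K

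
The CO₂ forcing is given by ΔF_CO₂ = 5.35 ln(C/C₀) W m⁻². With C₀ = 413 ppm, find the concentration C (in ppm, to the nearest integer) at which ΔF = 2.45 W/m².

Set 5.35 ln(C/413) = 2.45, so ln(C/413) = 2.45/5.35 = 0.45794.
Then C/413 = e^0.45794 = 1.58081, giving C = 413 × 1.58081 = 652.87 ppm.

C ≈ 653 ppm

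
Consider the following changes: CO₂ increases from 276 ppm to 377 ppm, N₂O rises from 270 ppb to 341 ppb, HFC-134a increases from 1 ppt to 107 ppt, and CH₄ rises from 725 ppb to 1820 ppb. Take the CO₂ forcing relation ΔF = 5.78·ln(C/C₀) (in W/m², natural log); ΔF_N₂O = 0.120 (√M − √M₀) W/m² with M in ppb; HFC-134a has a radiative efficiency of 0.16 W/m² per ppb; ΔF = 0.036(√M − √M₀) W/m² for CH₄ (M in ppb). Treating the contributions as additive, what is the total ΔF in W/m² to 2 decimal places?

ΔF = 2.63 W/m²

CO₂: 5.78 × ln(377/276) = 5.78 × ln(1.36594) = 5.78 × 0.31184 = 1.8024 W/m².
N₂O: 0.120 × (√341 − √270) = 0.120 × (18.4662 − 16.4317) = 0.120 × 2.0345 = 0.2441 W/m².
HFC-134a: Δ = 107 − 1 = 106 ppt = 0.106 ppb; ΔF = 0.16 × 0.106 = 0.0170 W/m².
CH₄: 0.036 × (√1820 − √725) = 0.036 × (42.6615 − 26.9258) = 0.036 × 15.7357 = 0.5665 W/m².
Total ΔF = 1.8024 + 0.2441 + 0.0170 + 0.5665 = 2.6300 W/m².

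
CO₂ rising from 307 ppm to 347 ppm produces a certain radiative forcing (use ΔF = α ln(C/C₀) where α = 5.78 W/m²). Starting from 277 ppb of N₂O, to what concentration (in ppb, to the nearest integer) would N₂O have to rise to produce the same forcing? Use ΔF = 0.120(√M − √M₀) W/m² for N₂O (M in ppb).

CO₂ forcing: 5.78 × ln(347/307) = 5.78 × 0.122477 = 0.70792 W/m².
Set 0.120(√M − √277) = 0.70792: √M = 0.70792/0.120 + √277 = 5.8993 + 16.6433 = 22.5426.
M = (22.5426)² = 508.17 ppb.

M ≈ 508 ppb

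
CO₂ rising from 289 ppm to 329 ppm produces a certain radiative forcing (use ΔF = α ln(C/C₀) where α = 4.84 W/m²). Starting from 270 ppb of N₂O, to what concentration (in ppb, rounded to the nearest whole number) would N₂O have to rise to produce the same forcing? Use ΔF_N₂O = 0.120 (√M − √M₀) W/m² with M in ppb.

M ≈ 469 ppb

CO₂ forcing: 4.84 × ln(329/289) = 4.84 × 0.129631 = 0.62741 W/m².
Set 0.120(√M − √270) = 0.62741: √M = 0.62741/0.120 + √270 = 5.2284 + 16.4317 = 21.6601.
M = (21.6601)² = 469.16 ppb.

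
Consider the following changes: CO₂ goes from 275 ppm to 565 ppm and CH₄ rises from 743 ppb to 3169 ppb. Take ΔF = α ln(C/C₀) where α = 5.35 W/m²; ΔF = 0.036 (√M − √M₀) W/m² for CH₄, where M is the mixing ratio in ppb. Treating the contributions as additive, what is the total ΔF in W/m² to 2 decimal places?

CO₂: 5.35 × ln(565/275) = 5.35 × ln(2.05455) = 5.35 × 0.72006 = 3.8523 W/m².
CH₄: 0.036 × (√3169 − √743) = 0.036 × (56.2939 − 27.2580) = 0.036 × 29.0359 = 1.0453 W/m².
Total ΔF = 3.8523 + 1.0453 = 4.8976 W/m².

ΔF = 4.90 W/m²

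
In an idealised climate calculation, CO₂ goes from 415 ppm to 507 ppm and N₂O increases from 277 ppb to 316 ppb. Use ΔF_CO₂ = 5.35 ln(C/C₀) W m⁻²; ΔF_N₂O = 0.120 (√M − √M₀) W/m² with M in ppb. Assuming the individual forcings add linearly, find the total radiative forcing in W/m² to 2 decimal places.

CO₂: 5.35 × ln(507/415) = 5.35 × ln(1.22169) = 5.35 × 0.20024 = 1.0713 W/m².
N₂O: 0.120 × (√316 − √277) = 0.120 × (17.7764 − 16.6433) = 0.120 × 1.1331 = 0.1360 W/m².
Total ΔF = 1.0713 + 0.1360 = 1.2073 W/m².

ΔF = 1.21 W/m²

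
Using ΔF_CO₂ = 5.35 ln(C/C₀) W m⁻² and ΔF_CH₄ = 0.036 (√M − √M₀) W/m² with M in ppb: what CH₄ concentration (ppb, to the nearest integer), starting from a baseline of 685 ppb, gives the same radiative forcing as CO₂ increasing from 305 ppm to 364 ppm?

M ≈ 2751 ppb

CO₂ forcing: 5.35 × ln(364/305) = 5.35 × 0.176842 = 0.94610 W/m².
Set 0.036(√M − √685) = 0.94610: √M = 0.94610/0.036 + √685 = 26.2806 + 26.1725 = 52.4531.
M = (52.4531)² = 2751.33 ppb.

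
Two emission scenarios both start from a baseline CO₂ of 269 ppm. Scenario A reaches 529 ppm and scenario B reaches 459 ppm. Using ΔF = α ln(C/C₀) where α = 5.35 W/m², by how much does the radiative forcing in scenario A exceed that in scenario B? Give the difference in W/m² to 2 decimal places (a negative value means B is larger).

ΔF_A = 5.35 ln(529/269) = 5.35 × 0.67628 = 3.6181 W/m².
ΔF_B = 5.35 ln(459/269) = 5.35 × 0.53434 = 2.8587 W/m².
Difference: 3.6181 − 2.8587 = 0.7594 W/m².
(Equivalently, ΔF_A − ΔF_B = 5.35 ln(529/459) = 5.35 × 0.14194 = 0.7594 W/m².)

ΔF_A − ΔF_B = 0.76 W/m²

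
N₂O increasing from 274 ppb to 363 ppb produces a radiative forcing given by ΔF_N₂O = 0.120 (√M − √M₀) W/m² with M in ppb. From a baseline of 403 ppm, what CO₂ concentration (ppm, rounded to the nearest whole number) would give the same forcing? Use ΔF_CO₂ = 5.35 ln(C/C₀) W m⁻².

N₂O forcing: 0.120 × (√363 − √274) = 0.120 × (19.0526 − 16.5529) = 0.120 × 2.4997 = 0.29996 W/m².
Set 5.35 ln(C/403) = 0.29996: ln(C/403) = 0.29996/5.35 = 0.05607, so C = 403 × e^0.05607 = 403 × 1.05767 = 426.24 ppm.

C ≈ 426 ppm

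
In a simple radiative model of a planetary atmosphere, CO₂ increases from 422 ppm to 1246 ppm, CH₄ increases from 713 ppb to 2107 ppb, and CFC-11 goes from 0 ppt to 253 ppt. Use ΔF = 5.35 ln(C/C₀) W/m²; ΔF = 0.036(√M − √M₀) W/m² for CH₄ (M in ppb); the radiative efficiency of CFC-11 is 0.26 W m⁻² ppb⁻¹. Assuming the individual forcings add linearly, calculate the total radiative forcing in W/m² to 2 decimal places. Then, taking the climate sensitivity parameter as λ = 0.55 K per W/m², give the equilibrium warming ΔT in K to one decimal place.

CO₂: 5.35 × ln(1246/422) = 5.35 × ln(2.95261) = 5.35 × 1.08269 = 5.7924 W/m².
CH₄: 0.036 × (√2107 − √713) = 0.036 × (45.9021 − 26.7021) = 0.036 × 19.2000 = 0.6912 W/m².
CFC-11: Δ = 253 − 0 = 253 ppt = 0.253 ppb; ΔF = 0.26 × 0.253 = 0.0658 W/m².
Total ΔF = 5.7924 + 0.6912 + 0.0658 = 6.5494 W/m².
ΔT = λ ΔF = 0.55 × 6.55 = 3.6025 K.

ΔF = 6.55 W/m²; ΔT = 3.6 K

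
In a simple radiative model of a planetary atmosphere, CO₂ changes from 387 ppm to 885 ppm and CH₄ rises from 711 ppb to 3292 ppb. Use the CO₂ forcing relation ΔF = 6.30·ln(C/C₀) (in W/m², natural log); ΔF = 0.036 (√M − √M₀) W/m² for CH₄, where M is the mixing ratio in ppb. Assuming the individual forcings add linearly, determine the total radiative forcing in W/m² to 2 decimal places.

ΔF = 6.32 W/m²

CO₂: 6.30 × ln(885/387) = 6.30 × ln(2.28682) = 6.30 × 0.82716 = 5.2111 W/m².
CH₄: 0.036 × (√3292 − √711) = 0.036 × (57.3760 − 26.6646) = 0.036 × 30.7114 = 1.1056 W/m².
Total ΔF = 5.2111 + 1.1056 = 6.3167 W/m².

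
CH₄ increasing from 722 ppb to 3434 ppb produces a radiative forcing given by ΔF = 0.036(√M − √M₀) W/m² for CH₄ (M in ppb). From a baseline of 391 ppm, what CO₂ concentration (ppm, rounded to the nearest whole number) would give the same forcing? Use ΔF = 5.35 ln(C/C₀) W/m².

CH₄ forcing: 0.036 × (√3434 − √722) = 0.036 × (58.6003 − 26.8701) = 0.036 × 31.7302 = 1.14229 W/m².
Set 5.35 ln(C/391) = 1.14229: ln(C/391) = 1.14229/5.35 = 0.21351, so C = 391 × e^0.21351 = 391 × 1.23802 = 484.07 ppm.

C ≈ 484 ppm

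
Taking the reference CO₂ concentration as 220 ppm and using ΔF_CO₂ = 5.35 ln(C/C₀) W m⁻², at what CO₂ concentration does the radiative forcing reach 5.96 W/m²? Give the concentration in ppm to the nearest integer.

C ≈ 670 ppm

Set 5.35 ln(C/220) = 5.96, so ln(C/220) = 5.96/5.35 = 1.11402.
Then C/220 = e^1.11402 = 3.04658, giving C = 220 × 3.04658 = 670.25 ppm.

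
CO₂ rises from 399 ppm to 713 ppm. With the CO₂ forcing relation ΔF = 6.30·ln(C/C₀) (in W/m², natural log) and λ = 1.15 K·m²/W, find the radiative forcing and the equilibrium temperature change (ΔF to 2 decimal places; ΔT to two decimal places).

ΔF = 3.66 W/m²; ΔT = 4.21 K

CO₂: 6.30 × ln(713/399) = 6.30 × ln(1.78697) = 6.30 × 0.58052 = 3.6573 W/m².
ΔT = λ ΔF = 1.15 × 3.66 = 4.2090 K.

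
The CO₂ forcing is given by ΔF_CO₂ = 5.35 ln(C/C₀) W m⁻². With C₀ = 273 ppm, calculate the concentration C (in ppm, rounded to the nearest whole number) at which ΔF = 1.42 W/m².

C ≈ 356 ppm

Set 5.35 ln(C/273) = 1.42, so ln(C/273) = 1.42/5.35 = 0.26542.
Then C/273 = e^0.26542 = 1.30398, giving C = 273 × 1.30398 = 355.99 ppm.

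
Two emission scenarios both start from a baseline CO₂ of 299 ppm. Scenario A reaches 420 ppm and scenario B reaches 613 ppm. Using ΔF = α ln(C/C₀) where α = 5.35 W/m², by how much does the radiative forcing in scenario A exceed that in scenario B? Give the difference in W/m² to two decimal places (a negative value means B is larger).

ΔF_A − ΔF_B = -2.02 W/m²

ΔF_A = 5.35 ln(420/299) = 5.35 × 0.33981 = 1.8180 W/m².
ΔF_B = 5.35 ln(613/299) = 5.35 × 0.71792 = 3.8409 W/m².
Difference: 1.8180 − 3.8409 = -2.0229 W/m².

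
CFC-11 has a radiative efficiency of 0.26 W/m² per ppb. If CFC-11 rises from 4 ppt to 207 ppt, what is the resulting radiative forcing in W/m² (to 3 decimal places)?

ΔF = 0.053 W/m²

CFC-11: Δ = 207 − 4 = 203 ppt = 0.203 ppb; ΔF = 0.26 × 0.203 = 0.0528 W/m².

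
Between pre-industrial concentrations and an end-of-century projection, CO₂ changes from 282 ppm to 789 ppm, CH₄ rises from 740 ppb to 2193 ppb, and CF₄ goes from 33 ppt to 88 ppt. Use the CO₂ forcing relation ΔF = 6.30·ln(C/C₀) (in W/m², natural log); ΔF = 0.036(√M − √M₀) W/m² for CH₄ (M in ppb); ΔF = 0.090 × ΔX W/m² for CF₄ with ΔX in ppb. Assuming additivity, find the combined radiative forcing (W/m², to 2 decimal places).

ΔF = 7.19 W/m²

CO₂: 6.30 × ln(789/282) = 6.30 × ln(2.79787) = 6.30 × 1.02886 = 6.4818 W/m².
CH₄: 0.036 × (√2193 − √740) = 0.036 × (46.8295 − 27.2029) = 0.036 × 19.6266 = 0.7066 W/m².
CF₄: Δ = 88 − 33 = 55 ppt = 0.055 ppb; ΔF = 0.090 × 0.055 = 0.0050 W/m².
Total ΔF = 6.4818 + 0.7066 + 0.0050 = 7.1934 W/m².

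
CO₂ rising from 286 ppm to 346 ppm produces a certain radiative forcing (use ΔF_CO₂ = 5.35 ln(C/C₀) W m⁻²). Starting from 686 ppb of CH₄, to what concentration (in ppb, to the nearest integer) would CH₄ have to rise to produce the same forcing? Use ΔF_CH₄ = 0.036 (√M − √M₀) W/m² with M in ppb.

M ≈ 2970 ppb

CO₂ forcing: 5.35 × ln(346/286) = 5.35 × 0.190447 = 1.01889 W/m².
Set 0.036(√M − √686) = 1.01889: √M = 1.01889/0.036 + √686 = 28.3025 + 26.1916 = 54.4941.
M = (54.4941)² = 2969.61 ppb.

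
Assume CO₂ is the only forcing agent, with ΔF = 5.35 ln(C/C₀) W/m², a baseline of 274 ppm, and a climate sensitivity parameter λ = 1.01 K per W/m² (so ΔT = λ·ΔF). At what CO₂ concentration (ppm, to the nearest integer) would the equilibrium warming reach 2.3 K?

Required forcing: ΔF = ΔT/λ = 2.3/1.01 = 2.2772 W/m².
Then ln(C/274) = ΔF/5.35 = 2.2772/5.35 = 0.42564.
So C = 274 × e^0.42564 = 274 × 1.53057 = 419.38 ppm.

C ≈ 419 ppm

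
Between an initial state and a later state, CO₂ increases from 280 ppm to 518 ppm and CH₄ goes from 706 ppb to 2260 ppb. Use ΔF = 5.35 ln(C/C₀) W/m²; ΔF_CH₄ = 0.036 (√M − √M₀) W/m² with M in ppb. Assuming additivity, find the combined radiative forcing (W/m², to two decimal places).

ΔF = 4.05 W/m²

CO₂: 5.35 × ln(518/280) = 5.35 × ln(1.85000) = 5.35 × 0.61519 = 3.2913 W/m².
CH₄: 0.036 × (√2260 − √706) = 0.036 × (47.5395 − 26.5707) = 0.036 × 20.9688 = 0.7549 W/m².
Total ΔF = 3.2913 + 0.7549 = 4.0462 W/m².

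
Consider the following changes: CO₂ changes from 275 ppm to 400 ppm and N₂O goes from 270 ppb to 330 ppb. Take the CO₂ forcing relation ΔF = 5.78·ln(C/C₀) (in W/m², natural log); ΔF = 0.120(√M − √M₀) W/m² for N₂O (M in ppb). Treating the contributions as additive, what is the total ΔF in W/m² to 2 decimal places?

CO₂: 5.78 × ln(400/275) = 5.78 × ln(1.45455) = 5.78 × 0.37470 = 2.1658 W/m².
N₂O: 0.120 × (√330 − √270) = 0.120 × (18.1659 − 16.4317) = 0.120 × 1.7342 = 0.2081 W/m².
Total ΔF = 2.1658 + 0.2081 = 2.3739 W/m².

ΔF = 2.37 W/m²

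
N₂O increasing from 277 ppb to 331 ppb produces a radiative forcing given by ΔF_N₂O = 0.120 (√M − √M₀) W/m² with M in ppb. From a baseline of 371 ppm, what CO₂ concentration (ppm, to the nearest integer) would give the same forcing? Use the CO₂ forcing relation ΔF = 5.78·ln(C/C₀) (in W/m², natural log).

C ≈ 383 ppm

N₂O forcing: 0.120 × (√331 − √277) = 0.120 × (18.1934 − 16.6433) = 0.120 × 1.5501 = 0.18601 W/m².
Set 5.78 ln(C/371) = 0.18601: ln(C/371) = 0.18601/5.78 = 0.03218, so C = 371 × e^0.03218 = 371 × 1.03270 = 383.13 ppm.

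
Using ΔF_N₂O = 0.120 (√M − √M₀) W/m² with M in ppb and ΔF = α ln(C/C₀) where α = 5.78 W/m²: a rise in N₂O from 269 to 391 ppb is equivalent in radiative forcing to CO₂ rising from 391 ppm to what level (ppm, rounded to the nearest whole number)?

N₂O forcing: 0.120 × (√391 − √269) = 0.120 × (19.7737 − 16.4012) = 0.120 × 3.3725 = 0.40470 W/m².
Set 5.78 ln(C/391) = 0.40470: ln(C/391) = 0.40470/5.78 = 0.07002, so C = 391 × e^0.07002 = 391 × 1.07253 = 419.36 ppm.

C ≈ 419 ppm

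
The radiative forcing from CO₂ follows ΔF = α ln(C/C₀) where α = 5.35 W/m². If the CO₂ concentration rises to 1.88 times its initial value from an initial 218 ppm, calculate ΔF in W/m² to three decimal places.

Because the forcing depends only on the ratio C/C₀, the initial concentration does not enter.
ΔF = 5.35 × ln(1.88) = 5.35 × 0.63127 = 3.3773 W/m².

ΔF = 3.377 W/m²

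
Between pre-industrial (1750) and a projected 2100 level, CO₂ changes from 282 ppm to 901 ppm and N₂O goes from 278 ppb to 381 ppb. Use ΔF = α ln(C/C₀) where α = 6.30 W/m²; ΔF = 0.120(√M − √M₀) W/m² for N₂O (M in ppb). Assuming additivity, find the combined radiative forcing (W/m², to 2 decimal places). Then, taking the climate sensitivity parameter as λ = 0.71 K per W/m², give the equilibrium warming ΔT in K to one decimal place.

ΔF = 7.66 W/m²; ΔT = 5.4 K

CO₂: 6.30 × ln(901/282) = 6.30 × ln(3.19504) = 6.30 × 1.16160 = 7.3181 W/m².
N₂O: 0.120 × (√381 − √278) = 0.120 × (19.5192 − 16.6733) = 0.120 × 2.8459 = 0.3415 W/m².
Total ΔF = 7.3181 + 0.3415 = 7.6596 W/m².
ΔT = λ ΔF = 0.71 × 7.66 = 5.4386 K.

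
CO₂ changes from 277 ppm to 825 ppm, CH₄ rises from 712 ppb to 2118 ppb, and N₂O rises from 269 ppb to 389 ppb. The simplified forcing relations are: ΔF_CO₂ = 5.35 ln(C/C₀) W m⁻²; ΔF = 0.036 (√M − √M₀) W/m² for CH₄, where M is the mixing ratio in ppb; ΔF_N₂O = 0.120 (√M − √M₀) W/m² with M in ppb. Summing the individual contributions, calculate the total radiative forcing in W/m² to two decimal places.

CO₂: 5.35 × ln(825/277) = 5.35 × ln(2.97834) = 5.35 × 1.09137 = 5.8388 W/m².
CH₄: 0.036 × (√2118 − √712) = 0.036 × (46.0217 − 26.6833) = 0.036 × 19.3384 = 0.6962 W/m².
N₂O: 0.120 × (√389 − √269) = 0.120 × (19.7231 − 16.4012) = 0.120 × 3.3219 = 0.3986 W/m².
Total ΔF = 5.8388 + 0.6962 + 0.3986 = 6.9336 W/m².

ΔF = 6.93 W/m²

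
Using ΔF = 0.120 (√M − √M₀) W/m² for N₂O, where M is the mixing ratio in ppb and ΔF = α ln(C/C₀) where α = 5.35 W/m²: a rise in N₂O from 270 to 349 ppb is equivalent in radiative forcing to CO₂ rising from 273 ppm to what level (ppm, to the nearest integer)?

N₂O forcing: 0.120 × (√349 − √270) = 0.120 × (18.6815 − 16.4317) = 0.120 × 2.2498 = 0.26998 W/m².
Set 5.35 ln(C/273) = 0.26998: ln(C/273) = 0.26998/5.35 = 0.05046, so C = 273 × e^0.05046 = 273 × 1.05175 = 287.13 ppm.

C ≈ 287 ppm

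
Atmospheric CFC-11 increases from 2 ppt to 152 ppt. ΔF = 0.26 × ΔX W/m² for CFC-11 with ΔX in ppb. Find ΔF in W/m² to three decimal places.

ΔF = 0.039 W/m²

CFC-11: Δ = 152 − 2 = 150 ppt = 0.150 ppb; ΔF = 0.26 × 0.150 = 0.0390 W/m².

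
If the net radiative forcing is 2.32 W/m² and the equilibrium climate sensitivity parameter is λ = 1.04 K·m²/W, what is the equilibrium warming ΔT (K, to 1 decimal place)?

ΔT = 2.4 K

ΔT = λ ΔF = 1.04 × 2.32 = 2.4128 K.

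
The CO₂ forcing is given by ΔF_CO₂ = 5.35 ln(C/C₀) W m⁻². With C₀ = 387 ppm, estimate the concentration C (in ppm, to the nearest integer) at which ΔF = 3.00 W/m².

C ≈ 678 ppm

Set 5.35 ln(C/387) = 3.00, so ln(C/387) = 3.00/5.35 = 0.56075.
Then C/387 = e^0.56075 = 1.75199, giving C = 387 × 1.75199 = 678.02 ppm.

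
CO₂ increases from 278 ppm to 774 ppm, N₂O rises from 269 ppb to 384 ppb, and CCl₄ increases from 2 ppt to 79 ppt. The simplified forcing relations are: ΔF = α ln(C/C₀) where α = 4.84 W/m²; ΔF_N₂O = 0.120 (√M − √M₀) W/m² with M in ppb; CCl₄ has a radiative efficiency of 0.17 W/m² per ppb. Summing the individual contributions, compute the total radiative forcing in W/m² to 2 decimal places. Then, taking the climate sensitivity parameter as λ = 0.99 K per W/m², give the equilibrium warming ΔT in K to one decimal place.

CO₂: 4.84 × ln(774/278) = 4.84 × ln(2.78417) = 4.84 × 1.02395 = 4.9559 W/m².
N₂O: 0.120 × (√384 − √269) = 0.120 × (19.5959 − 16.4012) = 0.120 × 3.1947 = 0.3834 W/m².
CCl₄: Δ = 79 − 2 = 77 ppt = 0.077 ppb; ΔF = 0.17 × 0.077 = 0.0131 W/m².
Total ΔF = 4.9559 + 0.3834 + 0.0131 = 5.3524 W/m².
ΔT = λ ΔF = 0.99 × 5.35 = 5.2965 K.

ΔF = 5.35 W/m²; ΔT = 5.3 K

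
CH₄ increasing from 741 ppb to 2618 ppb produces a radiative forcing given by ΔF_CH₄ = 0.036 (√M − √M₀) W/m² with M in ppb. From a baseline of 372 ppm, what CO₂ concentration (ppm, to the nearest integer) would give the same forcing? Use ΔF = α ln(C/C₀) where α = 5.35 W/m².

CH₄ forcing: 0.036 × (√2618 − √741) = 0.036 × (51.1664 − 27.2213) = 0.036 × 23.9451 = 0.86202 W/m².
Set 5.35 ln(C/372) = 0.86202: ln(C/372) = 0.86202/5.35 = 0.16113, so C = 372 × e^0.16113 = 372 × 1.17484 = 437.04 ppm.

C ≈ 437 ppm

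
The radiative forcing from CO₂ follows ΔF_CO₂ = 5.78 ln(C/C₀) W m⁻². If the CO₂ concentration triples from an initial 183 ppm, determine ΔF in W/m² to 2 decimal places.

ΔF = 6.35 W/m²

Because the forcing depends only on the ratio C/C₀, the initial concentration does not enter.
ΔF = 5.78 × ln(3) = 5.78 × 1.09861 = 6.3500 W/m².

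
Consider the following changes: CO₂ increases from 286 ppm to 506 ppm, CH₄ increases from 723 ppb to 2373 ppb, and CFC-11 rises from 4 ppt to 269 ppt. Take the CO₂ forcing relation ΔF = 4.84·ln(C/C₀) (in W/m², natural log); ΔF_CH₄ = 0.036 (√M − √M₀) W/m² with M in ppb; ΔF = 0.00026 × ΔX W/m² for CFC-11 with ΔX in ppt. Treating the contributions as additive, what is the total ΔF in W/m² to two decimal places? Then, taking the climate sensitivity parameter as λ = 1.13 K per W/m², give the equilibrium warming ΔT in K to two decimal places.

CO₂: 4.84 × ln(506/286) = 4.84 × ln(1.76923) = 4.84 × 0.57054 = 2.7614 W/m².
CH₄: 0.036 × (√2373 − √723) = 0.036 × (48.7134 − 26.8887) = 0.036 × 21.8247 = 0.7857 W/m².
CFC-11: ΔF = 0.00026 × (269 − 4) = 0.00026 × 265 = 0.0689 W/m².
Total ΔF = 2.7614 + 0.7857 + 0.0689 = 3.6160 W/m².
ΔT = λ ΔF = 1.13 × 3.62 = 4.0906 K.

ΔF = 3.62 W/m²; ΔT = 4.09 K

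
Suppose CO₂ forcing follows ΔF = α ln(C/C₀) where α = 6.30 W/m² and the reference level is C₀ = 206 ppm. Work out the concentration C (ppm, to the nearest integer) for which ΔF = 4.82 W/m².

Set 6.30 ln(C/206) = 4.82, so ln(C/206) = 4.82/6.30 = 0.76508.
Then C/206 = e^0.76508 = 2.14917, giving C = 206 × 2.14917 = 442.73 ppm.

C ≈ 443 ppm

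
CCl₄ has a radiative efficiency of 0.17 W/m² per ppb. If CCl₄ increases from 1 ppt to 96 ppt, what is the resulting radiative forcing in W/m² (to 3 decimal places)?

CCl₄: Δ = 96 − 1 = 95 ppt = 0.095 ppb; ΔF = 0.17 × 0.095 = 0.0162 W/m².

ΔF = 0.016 W/m²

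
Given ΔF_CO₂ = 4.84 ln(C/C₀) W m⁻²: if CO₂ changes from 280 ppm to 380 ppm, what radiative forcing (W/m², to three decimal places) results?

CO₂: 4.84 × ln(380/280) = 4.84 × ln(1.35714) = 4.84 × 0.30538 = 1.4780 W/m².

ΔF = 1.478 W/m²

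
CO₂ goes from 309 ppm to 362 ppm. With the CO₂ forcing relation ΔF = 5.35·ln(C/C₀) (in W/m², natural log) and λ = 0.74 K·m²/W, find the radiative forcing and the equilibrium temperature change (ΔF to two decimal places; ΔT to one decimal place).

CO₂: 5.35 × ln(362/309) = 5.35 × ln(1.17152) = 5.35 × 0.15830 = 0.8469 W/m².
ΔT = λ ΔF = 0.74 × 0.85 = 0.6290 K.

ΔF = 0.85 W/m²; ΔT = 0.6 K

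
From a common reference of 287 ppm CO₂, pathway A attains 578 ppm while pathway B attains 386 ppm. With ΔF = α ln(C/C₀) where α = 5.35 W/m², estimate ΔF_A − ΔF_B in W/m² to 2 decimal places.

ΔF_A − ΔF_B = 2.16 W/m²

ΔF_A = 5.35 ln(578/287) = 5.35 × 0.70009 = 3.7455 W/m².
ΔF_B = 5.35 ln(386/287) = 5.35 × 0.29636 = 1.5855 W/m².
Difference: 3.7455 − 1.5855 = 2.1600 W/m².
(Equivalently, ΔF_A − ΔF_B = 5.35 ln(578/386) = 5.35 × 0.40374 = 2.1600 W/m².)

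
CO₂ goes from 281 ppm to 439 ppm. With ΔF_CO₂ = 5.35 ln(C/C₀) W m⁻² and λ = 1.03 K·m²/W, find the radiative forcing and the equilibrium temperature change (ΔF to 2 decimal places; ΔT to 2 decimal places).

ΔF = 2.39 W/m²; ΔT = 2.46 K

CO₂: 5.35 × ln(439/281) = 5.35 × ln(1.56228) = 5.35 × 0.44615 = 2.3869 W/m².
ΔT = λ ΔF = 1.03 × 2.39 = 2.4617 K.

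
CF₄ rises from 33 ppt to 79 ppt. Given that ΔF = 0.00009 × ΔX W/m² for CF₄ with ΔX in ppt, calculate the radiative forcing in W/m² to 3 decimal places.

ΔF = 0.004 W/m²

CF₄: ΔF = 0.00009 × (79 − 33) = 0.00009 × 46 = 0.0041 W/m².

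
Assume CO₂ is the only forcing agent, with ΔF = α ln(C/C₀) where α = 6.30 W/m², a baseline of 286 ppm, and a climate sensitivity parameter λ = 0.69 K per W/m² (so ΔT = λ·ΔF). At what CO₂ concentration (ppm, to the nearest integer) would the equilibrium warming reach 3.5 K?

C ≈ 640 ppm

Required forcing: ΔF = ΔT/λ = 3.5/0.69 = 5.0725 W/m².
Then ln(C/286) = ΔF/6.30 = 5.0725/6.30 = 0.80516.
So C = 286 × e^0.80516 = 286 × 2.23705 = 639.80 ppm.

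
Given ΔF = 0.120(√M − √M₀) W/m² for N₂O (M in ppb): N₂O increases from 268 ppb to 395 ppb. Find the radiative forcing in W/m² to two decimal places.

ΔF = 0.42 W/m²

N₂O: 0.120 × (√395 − √268) = 0.120 × (19.8746 − 16.3707) = 0.120 × 3.5039 = 0.4205 W/m².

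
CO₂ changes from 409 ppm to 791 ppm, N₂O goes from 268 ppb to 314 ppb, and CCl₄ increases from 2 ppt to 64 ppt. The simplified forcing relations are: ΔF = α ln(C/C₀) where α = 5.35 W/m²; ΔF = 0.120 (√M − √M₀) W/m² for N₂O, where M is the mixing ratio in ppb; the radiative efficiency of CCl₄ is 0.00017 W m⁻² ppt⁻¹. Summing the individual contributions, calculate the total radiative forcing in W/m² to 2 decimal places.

CO₂: 5.35 × ln(791/409) = 5.35 × ln(1.93399) = 5.35 × 0.65959 = 3.5288 W/m².
N₂O: 0.120 × (√314 − √268) = 0.120 × (17.7200 − 16.3707) = 0.120 × 1.3493 = 0.1619 W/m².
CCl₄: ΔF = 0.00017 × (64 − 2) = 0.00017 × 62 = 0.0105 W/m².
Total ΔF = 3.5288 + 0.1619 + 0.0105 = 3.7012 W/m².

ΔF = 3.70 W/m²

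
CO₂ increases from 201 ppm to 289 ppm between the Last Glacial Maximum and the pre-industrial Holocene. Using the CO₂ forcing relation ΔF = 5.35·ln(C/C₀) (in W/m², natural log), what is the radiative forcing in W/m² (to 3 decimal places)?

ΔF = 1.943 W/m²

CO₂ absorption bands are partially saturated, so forcing scales with the logarithm of the concentration ratio.
CO₂: 5.35 × ln(289/201) = 5.35 × ln(1.43781) = 5.35 × 0.36312 = 1.9427 W/m².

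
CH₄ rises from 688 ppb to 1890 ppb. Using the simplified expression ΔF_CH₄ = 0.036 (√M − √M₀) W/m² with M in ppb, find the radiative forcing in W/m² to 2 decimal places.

ΔF = 0.62 W/m²

CH₄: 0.036 × (√1890 − √688) = 0.036 × (43.4741 − 26.2298) = 0.036 × 17.2443 = 0.6208 W/m².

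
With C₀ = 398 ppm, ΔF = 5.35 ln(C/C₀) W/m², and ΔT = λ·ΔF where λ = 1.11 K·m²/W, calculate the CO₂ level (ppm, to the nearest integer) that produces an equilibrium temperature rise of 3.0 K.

C ≈ 660 ppm

Required forcing: ΔF = ΔT/λ = 3.0/1.11 = 2.7027 W/m².
Then ln(C/398) = ΔF/5.35 = 2.7027/5.35 = 0.50518.
So C = 398 × e^0.50518 = 398 × 1.65728 = 659.60 ppm.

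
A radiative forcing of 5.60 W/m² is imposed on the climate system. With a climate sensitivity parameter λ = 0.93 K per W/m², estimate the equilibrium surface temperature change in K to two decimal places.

ΔT = 5.21 K

ΔT = λ ΔF = 0.93 × 5.60 = 5.2080 K.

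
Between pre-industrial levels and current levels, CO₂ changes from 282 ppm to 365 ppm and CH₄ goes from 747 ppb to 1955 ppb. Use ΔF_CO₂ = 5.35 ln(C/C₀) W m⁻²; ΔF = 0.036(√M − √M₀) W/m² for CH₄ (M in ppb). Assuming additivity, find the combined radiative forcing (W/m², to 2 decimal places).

ΔF = 1.99 W/m²

CO₂: 5.35 × ln(365/282) = 5.35 × ln(1.29433) = 5.35 × 0.25799 = 1.3802 W/m².
CH₄: 0.036 × (√1955 − √747) = 0.036 × (44.2154 − 27.3313) = 0.036 × 16.8841 = 0.6078 W/m².
Total ΔF = 1.3802 + 0.6078 = 1.9880 W/m².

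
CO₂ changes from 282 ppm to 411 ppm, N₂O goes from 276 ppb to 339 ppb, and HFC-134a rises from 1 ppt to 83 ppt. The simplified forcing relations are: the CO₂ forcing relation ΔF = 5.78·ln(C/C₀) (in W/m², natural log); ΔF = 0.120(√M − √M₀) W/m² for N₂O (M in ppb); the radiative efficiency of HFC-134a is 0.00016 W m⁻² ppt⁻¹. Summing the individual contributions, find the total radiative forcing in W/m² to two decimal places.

CO₂: 5.78 × ln(411/282) = 5.78 × ln(1.45745) = 5.78 × 0.37669 = 2.1773 W/m².
N₂O: 0.120 × (√339 − √276) = 0.120 × (18.4120 − 16.6132) = 0.120 × 1.7988 = 0.2159 W/m².
HFC-134a: ΔF = 0.00016 × (83 − 1) = 0.00016 × 82 = 0.0131 W/m².
Total ΔF = 2.1773 + 0.2159 + 0.0131 = 2.4063 W/m².

ΔF = 2.41 W/m²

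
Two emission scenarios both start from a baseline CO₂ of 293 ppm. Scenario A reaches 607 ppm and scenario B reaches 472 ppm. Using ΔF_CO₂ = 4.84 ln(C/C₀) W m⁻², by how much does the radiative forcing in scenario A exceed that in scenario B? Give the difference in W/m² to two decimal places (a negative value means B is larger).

ΔF_A − ΔF_B = 1.22 W/m²

ΔF_A = 4.84 ln(607/293) = 4.84 × 0.72836 = 3.5253 W/m².
ΔF_B = 4.84 ln(472/293) = 4.84 × 0.47681 = 2.3078 W/m².
Difference: 3.5253 − 2.3078 = 1.2175 W/m².
(Equivalently, ΔF_A − ΔF_B = 4.84 ln(607/472) = 4.84 × 0.25155 = 1.2175 W/m².)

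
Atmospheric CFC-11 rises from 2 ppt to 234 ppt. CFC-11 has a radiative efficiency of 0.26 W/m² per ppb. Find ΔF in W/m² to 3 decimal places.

CFC-11: Δ = 234 − 2 = 232 ppt = 0.232 ppb; ΔF = 0.26 × 0.232 = 0.0603 W/m².

ΔF = 0.060 W/m²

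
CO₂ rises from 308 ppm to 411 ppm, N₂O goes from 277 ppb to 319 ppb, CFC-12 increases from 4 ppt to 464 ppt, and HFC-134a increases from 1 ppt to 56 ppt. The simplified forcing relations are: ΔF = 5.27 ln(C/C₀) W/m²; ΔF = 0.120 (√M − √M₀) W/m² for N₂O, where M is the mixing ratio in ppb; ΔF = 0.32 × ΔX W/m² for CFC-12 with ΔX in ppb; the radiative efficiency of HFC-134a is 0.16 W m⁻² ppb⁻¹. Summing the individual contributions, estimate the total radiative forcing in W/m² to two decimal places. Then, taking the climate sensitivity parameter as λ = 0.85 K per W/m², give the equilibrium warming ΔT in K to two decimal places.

ΔF = 1.82 W/m²; ΔT = 1.55 K

CO₂: 5.27 × ln(411/308) = 5.27 × ln(1.33442) = 5.27 × 0.28850 = 1.5204 W/m².
N₂O: 0.120 × (√319 − √277) = 0.120 × (17.8606 − 16.6433) = 0.120 × 1.2173 = 0.1461 W/m².
CFC-12: Δ = 464 − 4 = 460 ppt = 0.460 ppb; ΔF = 0.32 × 0.460 = 0.1472 W/m².
HFC-134a: Δ = 56 − 1 = 55 ppt = 0.055 ppb; ΔF = 0.16 × 0.055 = 0.0088 W/m².
Total ΔF = 1.5204 + 0.1461 + 0.1472 + 0.0088 = 1.8225 W/m².
ΔT = λ ΔF = 0.85 × 1.82 = 1.5470 K.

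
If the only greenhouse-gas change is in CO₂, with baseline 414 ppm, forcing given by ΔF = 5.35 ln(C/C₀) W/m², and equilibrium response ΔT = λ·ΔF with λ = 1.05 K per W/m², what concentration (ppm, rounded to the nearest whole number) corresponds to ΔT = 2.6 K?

Required forcing: ΔF = ΔT/λ = 2.6/1.05 = 2.4762 W/m².
Then ln(C/414) = ΔF/5.35 = 2.4762/5.35 = 0.46284.
So C = 414 × e^0.46284 = 414 × 1.58858 = 657.67 ppm.

C ≈ 658 ppm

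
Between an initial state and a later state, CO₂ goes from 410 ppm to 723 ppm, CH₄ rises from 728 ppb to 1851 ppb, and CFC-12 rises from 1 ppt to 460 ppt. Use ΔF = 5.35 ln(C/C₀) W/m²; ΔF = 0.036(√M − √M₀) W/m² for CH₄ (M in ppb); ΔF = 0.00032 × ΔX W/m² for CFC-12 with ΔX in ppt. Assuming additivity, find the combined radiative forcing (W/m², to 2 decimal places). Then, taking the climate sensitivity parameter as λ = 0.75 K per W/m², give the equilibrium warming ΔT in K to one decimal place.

CO₂: 5.35 × ln(723/410) = 5.35 × ln(1.76341) = 5.35 × 0.56725 = 3.0348 W/m².
CH₄: 0.036 × (√1851 − √728) = 0.036 × (43.0232 − 26.9815) = 0.036 × 16.0417 = 0.5775 W/m².
CFC-12: ΔF = 0.00032 × (460 − 1) = 0.00032 × 459 = 0.1469 W/m².
Total ΔF = 3.0348 + 0.5775 + 0.1469 = 3.7592 W/m².
ΔT = λ ΔF = 0.75 × 3.76 = 2.8200 K.

ΔF = 3.76 W/m²; ΔT = 2.8 K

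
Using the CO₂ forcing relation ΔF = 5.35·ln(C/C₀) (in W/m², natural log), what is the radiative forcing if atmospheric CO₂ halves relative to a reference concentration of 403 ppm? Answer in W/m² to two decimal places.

Because the forcing depends only on the ratio C/C₀, the initial concentration does not enter.
ΔF = 5.35 × ln(0.5) = 5.35 × -0.69315 = -3.7084 W/m².

ΔF = -3.71 W/m²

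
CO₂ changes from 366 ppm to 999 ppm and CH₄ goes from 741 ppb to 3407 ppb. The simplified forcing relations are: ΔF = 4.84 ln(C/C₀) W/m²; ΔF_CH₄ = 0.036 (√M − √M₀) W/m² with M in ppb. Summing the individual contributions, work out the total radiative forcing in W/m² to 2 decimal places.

CO₂: 4.84 × ln(999/366) = 4.84 × ln(2.72951) = 4.84 × 1.00412 = 4.8599 W/m².
CH₄: 0.036 × (√3407 − √741) = 0.036 × (58.3695 − 27.2213) = 0.036 × 31.1482 = 1.1213 W/m².
Total ΔF = 4.8599 + 1.1213 = 5.9812 W/m².

ΔF = 5.98 W/m²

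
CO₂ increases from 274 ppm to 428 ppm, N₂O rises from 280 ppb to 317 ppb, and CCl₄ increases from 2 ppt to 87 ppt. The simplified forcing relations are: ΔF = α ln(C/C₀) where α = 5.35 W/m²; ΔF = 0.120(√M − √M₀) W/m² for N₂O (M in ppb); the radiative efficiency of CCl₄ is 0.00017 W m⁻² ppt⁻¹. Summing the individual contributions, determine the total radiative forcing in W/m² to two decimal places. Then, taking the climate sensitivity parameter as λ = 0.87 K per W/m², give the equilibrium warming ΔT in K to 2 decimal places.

CO₂: 5.35 × ln(428/274) = 5.35 × ln(1.56204) = 5.35 × 0.44599 = 2.3860 W/m².
N₂O: 0.120 × (√317 − √280) = 0.120 × (17.8045 − 16.7332) = 0.120 × 1.0713 = 0.1286 W/m².
CCl₄: ΔF = 0.00017 × (87 − 2) = 0.00017 × 85 = 0.0145 W/m².
Total ΔF = 2.3860 + 0.1286 + 0.0145 = 2.5291 W/m².
ΔT = λ ΔF = 0.87 × 2.53 = 2.2011 K.

ΔF = 2.53 W/m²; ΔT = 2.20 K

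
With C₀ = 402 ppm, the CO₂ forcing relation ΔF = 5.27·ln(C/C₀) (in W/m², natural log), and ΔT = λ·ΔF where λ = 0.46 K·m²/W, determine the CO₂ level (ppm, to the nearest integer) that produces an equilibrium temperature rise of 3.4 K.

Required forcing: ΔF = ΔT/λ = 3.4/0.46 = 7.3913 W/m².
Then ln(C/402) = ΔF/5.27 = 7.3913/5.27 = 1.40252.
So C = 402 × e^1.40252 = 402 × 4.06543 = 1634.30 ppm.

C ≈ 1634 ppm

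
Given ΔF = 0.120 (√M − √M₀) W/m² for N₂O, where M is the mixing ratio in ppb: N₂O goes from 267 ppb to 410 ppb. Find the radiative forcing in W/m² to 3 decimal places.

N₂O: 0.120 × (√410 − √267) = 0.120 × (20.2485 − 16.3401) = 0.120 × 3.9084 = 0.4690 W/m².

ΔF = 0.469 W/m²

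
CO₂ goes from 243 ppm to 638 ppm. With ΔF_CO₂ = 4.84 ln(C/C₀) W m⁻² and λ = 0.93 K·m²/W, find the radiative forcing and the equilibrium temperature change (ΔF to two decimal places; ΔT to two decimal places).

CO₂: 4.84 × ln(638/243) = 4.84 × ln(2.62551) = 4.84 × 0.96528 = 4.6720 W/m².
ΔT = λ ΔF = 0.93 × 4.67 = 4.3431 K.

ΔF = 4.67 W/m²; ΔT = 4.34 K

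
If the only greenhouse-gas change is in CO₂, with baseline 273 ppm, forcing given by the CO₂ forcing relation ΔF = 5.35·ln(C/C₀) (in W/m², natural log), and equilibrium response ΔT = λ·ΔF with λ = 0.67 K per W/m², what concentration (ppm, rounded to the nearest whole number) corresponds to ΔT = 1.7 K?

C ≈ 439 ppm

Required forcing: ΔF = ΔT/λ = 1.7/0.67 = 2.5373 W/m².
Then ln(C/273) = ΔF/5.35 = 2.5373/5.35 = 0.47426.
So C = 273 × e^0.47426 = 273 × 1.60682 = 438.66 ppm.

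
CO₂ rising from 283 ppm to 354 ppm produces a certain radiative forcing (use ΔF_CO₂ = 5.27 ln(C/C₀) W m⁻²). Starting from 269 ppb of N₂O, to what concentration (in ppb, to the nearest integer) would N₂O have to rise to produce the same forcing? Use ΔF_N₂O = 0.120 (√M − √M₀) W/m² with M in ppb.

M ≈ 688 ppb

CO₂ forcing: 5.27 × ln(354/283) = 5.27 × 0.223850 = 1.17969 W/m².
Set 0.120(√M − √269) = 1.17969: √M = 1.17969/0.120 + √269 = 9.8308 + 16.4012 = 26.2320.
M = (26.2320)² = 688.12 ppb.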